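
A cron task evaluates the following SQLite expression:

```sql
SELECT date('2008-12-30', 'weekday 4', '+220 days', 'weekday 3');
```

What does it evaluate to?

2009-08-12

`weekday 4` advances to the next Thursday; 2008-12-30 is a Tuesday, so it moves forward to 2009-01-01.
Applying '+220 days' to 2009-01-01: counting 220 days forward gives 2009-08-09.
`weekday 3` advances to the next Wednesday; 2009-08-09 is a Sunday, so it moves forward to 2009-08-12.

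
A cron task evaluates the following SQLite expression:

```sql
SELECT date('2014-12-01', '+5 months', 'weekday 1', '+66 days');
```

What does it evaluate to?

Adding +5 months to 2014-12-01 gives 2015-05-01.
`weekday 1` advances to the next Monday; 2015-05-01 is a Friday, so it moves forward to 2015-05-04.
Applying '+66 days' to 2015-05-04: counting 66 days forward gives 2015-07-09.

2015-07-09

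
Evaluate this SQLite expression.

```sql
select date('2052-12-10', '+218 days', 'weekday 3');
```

Applying '+218 days' to 2052-12-10: counting 218 days forward gives 2053-07-16.
`weekday 3` advances to the next Wednesday; 2053-07-16 is already a Wednesday, so it stays at 2053-07-16.

2053-07-16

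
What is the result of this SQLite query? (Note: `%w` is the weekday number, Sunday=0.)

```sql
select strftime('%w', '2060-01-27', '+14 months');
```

First apply '+14 months': 2060-01-27 → 2061-03-27.
2061-03-27 is a Sunday; with Sunday=0 that is 0.

0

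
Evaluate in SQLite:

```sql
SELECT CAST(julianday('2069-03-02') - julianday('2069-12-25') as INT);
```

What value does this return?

29 days remain in March 2069 after the 2nd (31 − 2).
Full months from April 2069 through November 2069 contribute their day counts.
Then 25 days into December 2069.
Total: 29 + 30 + 31 + 30 + 31 + 31 + 30 + 31 + 30 + 25 = 298.
The subtraction is earlier − later, so the result is −298 → -298.

-298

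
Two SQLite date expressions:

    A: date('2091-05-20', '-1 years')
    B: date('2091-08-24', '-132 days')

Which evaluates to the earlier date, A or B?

A = 2090-05-20.
B = 2091-04-14.
A is earlier.

A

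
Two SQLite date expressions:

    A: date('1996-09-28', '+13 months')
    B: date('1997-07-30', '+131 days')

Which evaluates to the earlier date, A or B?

A = 1997-10-28.
B = 1997-12-08.
A is earlier.

A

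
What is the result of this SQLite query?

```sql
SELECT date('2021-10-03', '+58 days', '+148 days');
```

2022-04-27

Applying '+58 days' to 2021-10-03: counting 58 days forward gives 2021-11-30.
Applying '+148 days' to 2021-11-30: counting 148 days forward gives 2022-04-27.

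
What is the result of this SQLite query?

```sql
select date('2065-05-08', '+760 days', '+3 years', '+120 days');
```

Applying '+760 days' to 2065-05-08: counting 760 days forward gives 2067-06-07.
Adding +3 years to 2067-06-07 gives 2070-06-07.
Applying '+120 days' to 2070-06-07: counting 120 days forward gives 2070-10-05.

2070-10-05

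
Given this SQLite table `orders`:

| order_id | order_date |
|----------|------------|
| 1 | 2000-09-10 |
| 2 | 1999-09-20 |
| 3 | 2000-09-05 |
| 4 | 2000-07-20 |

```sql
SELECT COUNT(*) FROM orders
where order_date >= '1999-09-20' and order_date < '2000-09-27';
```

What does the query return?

Rows in [1999-09-20, 2000-09-27): 2000-09-10, 1999-09-20, 2000-09-05, 2000-07-20 → 4 rows.

4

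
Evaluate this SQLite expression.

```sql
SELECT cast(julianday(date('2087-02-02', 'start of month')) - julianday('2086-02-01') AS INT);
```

`start of month` rewinds 2087-02-02 to 2087-02-01.
27 days remain in February 2086 after the 1st (28 − 1).
Full months from March 2086 through January 2087 contribute their day counts.
Then 1 day into February 2087.
Total: 27 + 31 + 30 + 31 + 30 + 31 + 31 + 30 + 31 + 30 + 31 + 31 + 1 = 365.

365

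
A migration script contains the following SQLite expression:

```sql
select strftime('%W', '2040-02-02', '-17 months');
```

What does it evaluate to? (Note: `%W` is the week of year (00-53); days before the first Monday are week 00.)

First apply '-17 months': 2040-02-02 → 2038-09-02.
2038-09-02 is a Thursday. SQLite's %W counts Mondays since the year started; the result is 35.

35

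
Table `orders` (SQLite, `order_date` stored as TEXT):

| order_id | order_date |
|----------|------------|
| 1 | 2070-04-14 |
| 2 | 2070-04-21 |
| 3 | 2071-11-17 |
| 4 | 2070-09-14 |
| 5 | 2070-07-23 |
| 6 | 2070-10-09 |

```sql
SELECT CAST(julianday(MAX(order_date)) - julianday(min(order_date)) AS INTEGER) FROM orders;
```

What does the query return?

582

MIN = 2070-04-14, MAX = 2071-11-17.
16 days remain in April 2070 after the 14th (30 − 14).
Full months from May 2070 through October 2071 contribute their day counts.
Then 17 days into November 2071.
Total: 16 + 31 + 30 + 31 + 31 + 30 + 31 + 30 + 31 + 31 + 28 + 31 + 30 + 31 + 30 + 31 + 31 + 30 + 31 + 17 = 582.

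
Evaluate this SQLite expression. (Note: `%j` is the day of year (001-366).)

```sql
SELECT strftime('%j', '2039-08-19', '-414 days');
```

182

First apply '-414 days': 2039-08-19 → 2038-07-01.
Day-of-year for 2038-07-01: days since 2038-01-01 inclusive = 182, zero-padded to 182.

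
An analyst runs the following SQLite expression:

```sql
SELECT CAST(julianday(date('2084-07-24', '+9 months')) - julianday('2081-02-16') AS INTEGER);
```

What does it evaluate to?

Adding +9 months to 2084-07-24 gives 2085-04-24.
12 days remain in February 2081 after the 16th (28 − 16).
Full months from March 2081 through March 2085 contribute their day counts.
Then 24 days into April 2085.
Total: 12 + 31 + 30 + 31 + 30 + 31 + 31 + 30 + 31 + 30 + 31 + 31 + 28 + 31 + 30 + 31 + 30 + 31 + 31 + 30 + 31 + 30 + 31 + 31 + 28 + 31 + 30 + 31 + 30 + 31 + 31 + 30 + 31 + 30 + 31 + 31 + 29 + 31 + 30 + 31 + 30 + 31 + 31 + 30 + 31 + 30 + 31 + 31 + 28 + 31 + 24 = 1528.

1528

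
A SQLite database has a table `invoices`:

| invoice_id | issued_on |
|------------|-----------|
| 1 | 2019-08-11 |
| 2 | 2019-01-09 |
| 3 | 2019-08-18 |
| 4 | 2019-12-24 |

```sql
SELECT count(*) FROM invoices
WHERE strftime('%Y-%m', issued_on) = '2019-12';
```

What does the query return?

Rows with year-month 2019-12: 2019-12-24 → 1.

1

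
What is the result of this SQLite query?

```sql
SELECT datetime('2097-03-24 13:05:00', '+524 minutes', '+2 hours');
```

2097-03-24 23:49:00

524 minutes = 8h 44m; +524 minutes from 2097-03-24 13:05:00 is 2097-03-24 21:49:00.
+2 hours from 2097-03-24 21:49:00 is 2097-03-24 23:49:00.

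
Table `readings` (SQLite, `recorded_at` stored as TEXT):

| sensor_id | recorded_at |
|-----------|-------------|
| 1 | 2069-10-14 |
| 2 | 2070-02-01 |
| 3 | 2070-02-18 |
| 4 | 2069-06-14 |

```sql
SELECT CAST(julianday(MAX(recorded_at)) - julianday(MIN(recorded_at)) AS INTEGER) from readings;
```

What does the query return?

MIN = 2069-06-14, MAX = 2070-02-18.
16 days remain in June 2069 after the 14th (30 − 14).
Full months from July 2069 through January 2070 contribute their day counts.
Then 18 days into February 2070.
Total: 16 + 31 + 31 + 30 + 31 + 30 + 31 + 31 + 18 = 249.

249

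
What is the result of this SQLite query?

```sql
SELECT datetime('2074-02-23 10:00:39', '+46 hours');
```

2074-02-25 08:00:39

+46 hours from 2074-02-23 10:00:39 is 2074-02-25 08:00:39 (crosses midnight).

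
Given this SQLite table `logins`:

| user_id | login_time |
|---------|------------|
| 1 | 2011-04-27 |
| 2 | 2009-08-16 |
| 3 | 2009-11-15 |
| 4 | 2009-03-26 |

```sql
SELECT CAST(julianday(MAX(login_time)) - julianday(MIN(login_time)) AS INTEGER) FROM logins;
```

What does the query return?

MIN = 2009-03-26, MAX = 2011-04-27.
5 days remain in March 2009 after the 26th (31 − 26).
Full months from April 2009 through March 2011 contribute their day counts.
Then 27 days into April 2011.
Total: 5 + 30 + 31 + 30 + 31 + 31 + 30 + 31 + 30 + 31 + 31 + 28 + 31 + 30 + 31 + 30 + 31 + 31 + 30 + 31 + 30 + 31 + 31 + 28 + 31 + 27 = 762.

762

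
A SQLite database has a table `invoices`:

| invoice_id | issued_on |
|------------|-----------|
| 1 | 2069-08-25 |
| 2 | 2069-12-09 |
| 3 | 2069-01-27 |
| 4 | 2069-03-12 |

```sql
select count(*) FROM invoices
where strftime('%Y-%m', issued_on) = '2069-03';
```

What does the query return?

Rows with year-month 2069-03: 2069-03-12 → 1.

1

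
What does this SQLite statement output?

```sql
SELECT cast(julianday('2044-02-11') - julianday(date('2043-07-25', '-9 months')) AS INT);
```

Adding -9 months to 2043-07-25 gives 2042-10-25.
6 days remain in October 2042 after the 25th (31 − 25).
Full months from November 2042 through January 2044 contribute their day counts.
Then 11 days into February 2044.
Total: 6 + 30 + 31 + 31 + 28 + 31 + 30 + 31 + 30 + 31 + 31 + 30 + 31 + 30 + 31 + 31 + 11 = 474.

474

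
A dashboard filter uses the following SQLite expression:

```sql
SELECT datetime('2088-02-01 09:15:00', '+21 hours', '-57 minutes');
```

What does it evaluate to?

+21 hours from 2088-02-01 09:15:00 is 2088-02-02 06:15:00 (crosses midnight).
-57 minutes from 2088-02-02 06:15:00 is 2088-02-02 05:18:00.

2088-02-02 05:18:00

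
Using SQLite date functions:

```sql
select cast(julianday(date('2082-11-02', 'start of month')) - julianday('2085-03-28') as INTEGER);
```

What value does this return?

-878

`start of month` rewinds 2082-11-02 to 2082-11-01.
29 days remain in November 2082 after the 1st (30 − 1).
Full months from December 2082 through February 2085 contribute their day counts.
Then 28 days into March 2085.
Total: 29 + 31 + 31 + 28 + 31 + 30 + 31 + 30 + 31 + 31 + 30 + 31 + 30 + 31 + 31 + 29 + 31 + 30 + 31 + 30 + 31 + 31 + 30 + 31 + 30 + 31 + 31 + 28 + 28 = 878.
The subtraction is earlier − later, so the result is −878 → -878.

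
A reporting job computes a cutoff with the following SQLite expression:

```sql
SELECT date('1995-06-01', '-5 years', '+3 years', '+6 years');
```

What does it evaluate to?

1999-06-01

Adding -5 years to 1995-06-01 gives 1990-06-01.
Adding +3 years to 1990-06-01 gives 1993-06-01.
Adding +6 years to 1993-06-01 gives 1999-06-01.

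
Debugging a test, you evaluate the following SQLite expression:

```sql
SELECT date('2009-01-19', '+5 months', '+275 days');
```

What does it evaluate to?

2010-03-21

Adding +5 months to 2009-01-19 gives 2009-06-19.
Applying '+275 days' to 2009-06-19: counting 275 days forward gives 2010-03-21.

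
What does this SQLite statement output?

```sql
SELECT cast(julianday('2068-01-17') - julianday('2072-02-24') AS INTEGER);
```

14 days remain in January 2068 after the 17th (31 − 17).
Full months from February 2068 through January 2072 contribute their day counts.
Then 24 days into February 2072.
Total: 14 + 29 + 31 + 30 + 31 + 30 + 31 + 31 + 30 + 31 + 30 + 31 + 31 + 28 + 31 + 30 + 31 + 30 + 31 + 31 + 30 + 31 + 30 + 31 + 31 + 28 + 31 + 30 + 31 + 30 + 31 + 31 + 30 + 31 + 30 + 31 + 31 + 28 + 31 + 30 + 31 + 30 + 31 + 31 + 30 + 31 + 30 + 31 + 31 + 24 = 1499.
The subtraction is earlier − later, so the result is −1499 → -1499.

-1499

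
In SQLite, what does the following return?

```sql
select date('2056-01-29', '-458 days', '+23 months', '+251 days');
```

2057-06-06

Applying '-458 days' to 2056-01-29: counting 458 days back gives 2054-10-28.
Adding +23 months to 2054-10-28 gives 2056-09-28.
Applying '+251 days' to 2056-09-28: counting 251 days forward gives 2057-06-06.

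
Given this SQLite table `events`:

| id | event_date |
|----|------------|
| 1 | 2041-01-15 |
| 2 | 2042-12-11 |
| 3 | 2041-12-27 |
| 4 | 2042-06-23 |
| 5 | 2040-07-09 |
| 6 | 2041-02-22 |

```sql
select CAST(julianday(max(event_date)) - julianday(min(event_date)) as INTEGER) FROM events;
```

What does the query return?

885

MIN = 2040-07-09, MAX = 2042-12-11.
22 days remain in July 2040 after the 9th (31 − 9).
Full months from August 2040 through November 2042 contribute their day counts.
Then 11 days into December 2042.
Total: 22 + 31 + 30 + 31 + 30 + 31 + 31 + 28 + 31 + 30 + 31 + 30 + 31 + 31 + 30 + 31 + 30 + 31 + 31 + 28 + 31 + 30 + 31 + 30 + 31 + 31 + 30 + 31 + 30 + 11 = 885.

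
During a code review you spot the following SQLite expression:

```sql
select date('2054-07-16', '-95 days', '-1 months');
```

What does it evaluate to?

Applying '-95 days' to 2054-07-16: counting 95 days back gives 2054-04-12.
Adding -1 month to 2054-04-12 gives 2054-03-12.

2054-03-12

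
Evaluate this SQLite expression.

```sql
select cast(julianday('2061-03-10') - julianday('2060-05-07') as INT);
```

24 days remain in May 2060 after the 7th (31 − 7).
Full months from June 2060 through February 2061 contribute their day counts.
Then 10 days into March 2061.
Total: 24 + 30 + 31 + 31 + 30 + 31 + 30 + 31 + 31 + 28 + 10 = 307.

307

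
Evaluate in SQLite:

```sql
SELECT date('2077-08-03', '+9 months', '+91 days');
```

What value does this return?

2078-08-02

Adding +9 months to 2077-08-03 gives 2078-05-03.
Applying '+91 days' to 2078-05-03: counting 91 days forward gives 2078-08-02.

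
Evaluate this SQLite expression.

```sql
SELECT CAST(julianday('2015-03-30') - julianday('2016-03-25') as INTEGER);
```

-361

1 day remains in March 2015 after the 30th (31 − 30).
Full months from April 2015 through February 2016 contribute their day counts.
Then 25 days into March 2016.
Total: 1 + 30 + 31 + 30 + 31 + 31 + 30 + 31 + 30 + 31 + 31 + 29 + 25 = 361.
The subtraction is earlier − later, so the result is −361 → -361.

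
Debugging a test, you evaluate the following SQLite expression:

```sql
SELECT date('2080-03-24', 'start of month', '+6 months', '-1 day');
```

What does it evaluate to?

2080-08-31

`start of month` rewinds 2080-03-24 to 2080-03-01.
Adding +6 months to 2080-03-01 gives 2080-09-01.
Going back 1 day from 2080-09-01 reaches 2080-08-31 (last day of August, 31 days).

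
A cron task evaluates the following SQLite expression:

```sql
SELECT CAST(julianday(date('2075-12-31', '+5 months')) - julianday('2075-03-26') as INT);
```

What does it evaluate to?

Adding +5 months to 2075-12-31 gives 2076-05-31.
5 days remain in March 2075 after the 26th (31 − 26).
Full months from April 2075 through April 2076 contribute their day counts.
Then 31 days into May 2076.
Total: 5 + 30 + 31 + 30 + 31 + 31 + 30 + 31 + 30 + 31 + 31 + 29 + 31 + 30 + 31 = 432.

432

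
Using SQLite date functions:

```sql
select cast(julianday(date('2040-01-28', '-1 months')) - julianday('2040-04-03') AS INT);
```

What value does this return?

-97

Adding -1 month to 2040-01-28 gives 2039-12-28.
3 days remain in December 2039 after the 28th (31 − 28).
January 2040: 31 days.
February 2040: 29 days (leap year).
March 2040: 31 days.
Then 3 days into April 2040.
Total: 3 + 31 + 29 + 31 + 3 = 97.
The subtraction is earlier − later, so the result is −97 → -97.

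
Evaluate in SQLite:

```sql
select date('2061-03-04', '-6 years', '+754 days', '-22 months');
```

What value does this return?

2055-05-27

Adding -6 years to 2061-03-04 gives 2055-03-04.
Applying '+754 days' to 2055-03-04: counting 754 days forward gives 2057-03-27.
Adding -22 months to 2057-03-27 gives 2055-05-27.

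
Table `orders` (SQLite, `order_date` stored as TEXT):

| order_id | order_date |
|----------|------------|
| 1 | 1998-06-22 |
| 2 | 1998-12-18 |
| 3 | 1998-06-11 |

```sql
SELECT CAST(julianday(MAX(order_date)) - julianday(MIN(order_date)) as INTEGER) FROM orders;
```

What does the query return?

MIN = 1998-06-11, MAX = 1998-12-18.
19 days remain in June 1998 after the 11th (30 − 11).
July 1998: 31 days.
August 1998: 31 days.
September 1998: 30 days.
October 1998: 31 days.
November 1998: 30 days.
Then 18 days into December 1998.
Total: 19 + 31 + 31 + 30 + 31 + 30 + 18 = 190.

190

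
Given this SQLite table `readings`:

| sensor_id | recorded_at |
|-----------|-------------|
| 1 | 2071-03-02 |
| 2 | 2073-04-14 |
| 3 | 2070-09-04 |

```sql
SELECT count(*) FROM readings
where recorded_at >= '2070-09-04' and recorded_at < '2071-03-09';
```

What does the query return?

2

Rows in [2070-09-04, 2071-03-09): 2071-03-02, 2070-09-04 → 2 rows.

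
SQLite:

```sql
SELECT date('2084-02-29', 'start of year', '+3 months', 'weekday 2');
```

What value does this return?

2084-04-04

`start of year` rewinds 2084-02-29 to 2084-01-01.
Adding +3 months to 2084-01-01 gives 2084-04-01.
`weekday 2` advances to the next Tuesday; 2084-04-01 is a Saturday, so it moves forward to 2084-04-04.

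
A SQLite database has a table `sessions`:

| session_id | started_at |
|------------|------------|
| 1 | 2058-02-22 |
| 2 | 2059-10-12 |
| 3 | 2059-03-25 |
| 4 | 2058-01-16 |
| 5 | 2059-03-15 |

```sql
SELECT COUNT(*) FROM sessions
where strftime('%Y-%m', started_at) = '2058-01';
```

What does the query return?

1

Rows with year-month 2058-01: 2058-01-16 → 1.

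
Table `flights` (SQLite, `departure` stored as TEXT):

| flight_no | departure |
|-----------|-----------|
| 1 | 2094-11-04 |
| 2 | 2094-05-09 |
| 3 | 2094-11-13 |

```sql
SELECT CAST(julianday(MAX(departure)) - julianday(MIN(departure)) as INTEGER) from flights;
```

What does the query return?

MIN = 2094-05-09, MAX = 2094-11-13.
22 days remain in May 2094 after the 9th (31 − 9).
June 2094: 30 days.
July 2094: 31 days.
August 2094: 31 days.
September 2094: 30 days.
October 2094: 31 days.
Then 13 days into November 2094.
Total: 22 + 30 + 31 + 31 + 30 + 31 + 13 = 188.

188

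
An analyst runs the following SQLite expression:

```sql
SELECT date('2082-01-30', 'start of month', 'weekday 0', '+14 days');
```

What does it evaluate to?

2082-01-18

`start of month` rewinds 2082-01-30 to 2082-01-01.
`weekday 0` advances to the next Sunday; 2082-01-01 is a Thursday, so it moves forward to 2082-01-04.
Advancing 14 more days within January lands on 2082-01-18.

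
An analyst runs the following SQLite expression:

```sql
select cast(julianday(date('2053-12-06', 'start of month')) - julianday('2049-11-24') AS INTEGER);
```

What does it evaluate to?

`start of month` rewinds 2053-12-06 to 2053-12-01.
6 days remain in November 2049 after the 24th (30 − 24).
Full months from December 2049 through November 2053 contribute their day counts.
Then 1 day into December 2053.
Total: 6 + 31 + 31 + 28 + 31 + 30 + 31 + 30 + 31 + 31 + 30 + 31 + 30 + 31 + 31 + 28 + 31 + 30 + 31 + 30 + 31 + 31 + 30 + 31 + 30 + 31 + 31 + 29 + 31 + 30 + 31 + 30 + 31 + 31 + 30 + 31 + 30 + 31 + 31 + 28 + 31 + 30 + 31 + 30 + 31 + 31 + 30 + 31 + 30 + 1 = 1468.

1468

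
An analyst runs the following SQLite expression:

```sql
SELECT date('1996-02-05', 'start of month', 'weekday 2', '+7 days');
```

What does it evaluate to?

1996-02-13

`start of month` rewinds 1996-02-05 to 1996-02-01.
`weekday 2` advances to the next Tuesday; 1996-02-01 is a Thursday, so it moves forward to 1996-02-06.
Advancing 7 more days within February lands on 1996-02-13.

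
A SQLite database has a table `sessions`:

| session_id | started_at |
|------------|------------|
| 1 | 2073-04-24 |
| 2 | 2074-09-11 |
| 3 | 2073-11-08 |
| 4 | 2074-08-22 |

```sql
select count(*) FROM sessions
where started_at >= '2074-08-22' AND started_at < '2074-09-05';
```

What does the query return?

Rows in [2074-08-22, 2074-09-05): 2074-08-22 → 1 row.

1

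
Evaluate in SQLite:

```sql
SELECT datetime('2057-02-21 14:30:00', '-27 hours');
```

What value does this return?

-27 hours from 2057-02-21 14:30:00 is 2057-02-20 11:30:00 (crosses midnight).

2057-02-20 11:30:00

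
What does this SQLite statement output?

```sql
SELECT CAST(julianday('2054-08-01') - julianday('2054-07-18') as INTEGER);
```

14

13 days remain in July 2054 after the 18th (31 − 18).
Then 1 day into August 2054.
Total: 13 + 1 = 14.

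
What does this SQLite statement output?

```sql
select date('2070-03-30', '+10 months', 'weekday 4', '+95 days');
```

Adding +10 months to 2070-03-30 gives 2071-01-30.
`weekday 4` advances to the next Thursday; 2071-01-30 is a Friday, so it moves forward to 2071-02-05.
Applying '+95 days' to 2071-02-05: counting 95 days forward gives 2071-05-11.

2071-05-11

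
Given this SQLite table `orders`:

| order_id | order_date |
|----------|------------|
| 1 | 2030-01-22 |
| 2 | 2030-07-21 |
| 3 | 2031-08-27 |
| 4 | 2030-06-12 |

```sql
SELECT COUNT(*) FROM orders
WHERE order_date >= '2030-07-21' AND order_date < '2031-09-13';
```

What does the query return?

Rows in [2030-07-21, 2031-09-13): 2030-07-21, 2031-08-27 → 2 rows.

2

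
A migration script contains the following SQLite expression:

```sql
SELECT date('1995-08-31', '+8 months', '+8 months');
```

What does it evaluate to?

1997-01-01

Adding +8 months to 1995-08-31 targets 1996-04-31. April 1996 has only 30 days, so SQLite normalizes the 1-day overflow forward to 1996-05-01.
Adding +8 months to 1996-05-01 gives 1997-01-01.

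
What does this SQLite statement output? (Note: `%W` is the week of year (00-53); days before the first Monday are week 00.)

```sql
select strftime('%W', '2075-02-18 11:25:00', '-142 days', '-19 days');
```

First apply '-142 days', '-19 days': 2075-02-18 11:25:00 → 2074-09-10 11:25:00.
2074-09-10 is a Monday. SQLite's %W counts Mondays since the year started; the result is 37.

37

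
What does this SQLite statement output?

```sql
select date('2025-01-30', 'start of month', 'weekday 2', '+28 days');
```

`start of month` rewinds 2025-01-30 to 2025-01-01.
`weekday 2` advances to the next Tuesday; 2025-01-01 is a Wednesday, so it moves forward to 2025-01-07.
January 2025 has 31 days; 24 remain after the 7th, so 25 days reach 2025-02-01.
Advancing 3 more days within February lands on 2025-02-04.

2025-02-04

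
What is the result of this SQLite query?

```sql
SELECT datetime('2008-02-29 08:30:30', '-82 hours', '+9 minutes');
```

2008-02-25 22:39:30

-82 hours from 2008-02-29 08:30:30 is 2008-02-25 22:30:30 (crosses midnight).
+9 minutes from 2008-02-25 22:30:30 is 2008-02-25 22:39:30.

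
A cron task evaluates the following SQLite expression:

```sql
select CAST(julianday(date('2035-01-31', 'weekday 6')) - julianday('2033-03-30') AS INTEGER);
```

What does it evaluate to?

675

`weekday 6` advances to the next Saturday; 2035-01-31 is a Wednesday, so it moves forward to 2035-02-03.
1 day remains in March 2033 after the 30th (31 − 30).
Full months from April 2033 through January 2035 contribute their day counts.
Then 3 days into February 2035.
Total: 1 + 30 + 31 + 30 + 31 + 31 + 30 + 31 + 30 + 31 + 31 + 28 + 31 + 30 + 31 + 30 + 31 + 31 + 30 + 31 + 30 + 31 + 31 + 3 = 675.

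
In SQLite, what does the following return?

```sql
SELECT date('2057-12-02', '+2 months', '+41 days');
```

Adding +2 months to 2057-12-02 gives 2058-02-02.
Applying '+41 days' to 2058-02-02: counting 41 days forward gives 2058-03-15.

2058-03-15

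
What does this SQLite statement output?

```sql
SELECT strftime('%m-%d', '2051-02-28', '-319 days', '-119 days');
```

First apply '-319 days', '-119 days': 2051-02-28 → 2049-12-17.
`%m-%d` extracts the month-day: 12-17.

12-17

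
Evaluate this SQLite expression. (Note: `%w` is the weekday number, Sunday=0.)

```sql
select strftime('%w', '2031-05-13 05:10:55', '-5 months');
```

First apply '-5 months': 2031-05-13 05:10:55 → 2030-12-13 05:10:55.
2030-12-13 is a Friday; with Sunday=0 that is 5.

5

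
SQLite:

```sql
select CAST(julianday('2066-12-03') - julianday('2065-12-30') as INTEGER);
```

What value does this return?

1 day remains in December 2065 after the 30th (31 − 30).
Full months from January 2066 through November 2066 contribute their day counts.
Then 3 days into December 2066.
Total: 1 + 31 + 28 + 31 + 30 + 31 + 30 + 31 + 31 + 30 + 31 + 30 + 3 = 338.

338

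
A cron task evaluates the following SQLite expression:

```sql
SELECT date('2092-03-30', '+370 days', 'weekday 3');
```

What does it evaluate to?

Applying '+370 days' to 2092-03-30: counting 370 days forward gives 2093-04-04.
`weekday 3` advances to the next Wednesday; 2093-04-04 is a Saturday, so it moves forward to 2093-04-08.

2093-04-08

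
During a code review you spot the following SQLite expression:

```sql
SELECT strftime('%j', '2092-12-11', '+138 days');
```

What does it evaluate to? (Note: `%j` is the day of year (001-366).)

118

First apply '+138 days': 2092-12-11 → 2093-04-28.
Day-of-year for 2093-04-28: days since 2093-01-01 inclusive = 118, zero-padded to 118.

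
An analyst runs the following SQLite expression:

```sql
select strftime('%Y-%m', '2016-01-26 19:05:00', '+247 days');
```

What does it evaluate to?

2016-09

First apply '+247 days': 2016-01-26 19:05:00 → 2016-09-29 19:05:00.
`%Y-%m` extracts the year-month: 2016-09.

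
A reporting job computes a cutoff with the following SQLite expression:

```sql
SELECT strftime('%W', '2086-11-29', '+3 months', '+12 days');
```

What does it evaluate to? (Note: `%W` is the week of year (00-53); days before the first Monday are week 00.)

10

First apply '+3 months', '+12 days': 2086-11-29 → 2087-03-13.
2087-03-13 is a Thursday. SQLite's %W counts Mondays since the year started; the result is 10.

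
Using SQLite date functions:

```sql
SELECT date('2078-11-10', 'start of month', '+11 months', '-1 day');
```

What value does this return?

`start of month` rewinds 2078-11-10 to 2078-11-01.
Adding +11 months to 2078-11-01 gives 2079-10-01.
Going back 1 day from 2079-10-01 reaches 2079-09-30 (last day of September, 30 days).

2079-09-30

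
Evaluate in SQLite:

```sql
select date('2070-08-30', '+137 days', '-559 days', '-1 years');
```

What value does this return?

2068-07-04

Applying '+137 days' to 2070-08-30: counting 137 days forward gives 2071-01-14.
Applying '-559 days' to 2071-01-14: counting 559 days back gives 2069-07-04.
Adding -1 year to 2069-07-04 gives 2068-07-04.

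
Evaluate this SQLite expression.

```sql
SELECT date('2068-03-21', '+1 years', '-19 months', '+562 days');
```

Adding +1 year to 2068-03-21 gives 2069-03-21.
Adding -19 months to 2069-03-21 gives 2067-08-21.
Applying '+562 days' to 2067-08-21: counting 562 days forward gives 2069-03-05.

2069-03-05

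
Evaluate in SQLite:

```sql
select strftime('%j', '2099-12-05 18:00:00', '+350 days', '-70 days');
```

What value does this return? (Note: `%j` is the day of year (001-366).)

First apply '+350 days', '-70 days': 2099-12-05 18:00:00 → 2100-09-11 18:00:00.
Day-of-year for 2100-09-11: days since 2100-01-01 inclusive = 254, zero-padded to 254.

254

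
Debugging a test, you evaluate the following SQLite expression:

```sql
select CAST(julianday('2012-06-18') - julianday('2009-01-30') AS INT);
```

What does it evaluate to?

1 day remains in January 2009 after the 30th (31 − 30).
Full months from February 2009 through May 2012 contribute their day counts.
Then 18 days into June 2012.
Total: 1 + 28 + 31 + 30 + 31 + 30 + 31 + 31 + 30 + 31 + 30 + 31 + 31 + 28 + 31 + 30 + 31 + 30 + 31 + 31 + 30 + 31 + 30 + 31 + 31 + 28 + 31 + 30 + 31 + 30 + 31 + 31 + 30 + 31 + 30 + 31 + 31 + 29 + 31 + 30 + 31 + 18 = 1235.

1235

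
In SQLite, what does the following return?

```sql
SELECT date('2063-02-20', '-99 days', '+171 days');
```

Applying '-99 days' to 2063-02-20: counting 99 days back gives 2062-11-13.
Applying '+171 days' to 2062-11-13: counting 171 days forward gives 2063-05-03.

2063-05-03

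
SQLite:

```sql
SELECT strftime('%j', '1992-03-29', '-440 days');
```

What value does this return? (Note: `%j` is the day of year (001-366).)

First apply '-440 days': 1992-03-29 → 1991-01-14.
Day-of-year for 1991-01-14: days since 1991-01-01 inclusive = 14, zero-padded to 014.

014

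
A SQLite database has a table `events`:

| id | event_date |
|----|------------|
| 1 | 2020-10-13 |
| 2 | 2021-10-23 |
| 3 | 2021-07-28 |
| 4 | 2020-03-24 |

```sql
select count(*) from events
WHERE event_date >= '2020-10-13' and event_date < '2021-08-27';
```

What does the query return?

2

Rows in [2020-10-13, 2021-08-27): 2020-10-13, 2021-07-28 → 2 rows.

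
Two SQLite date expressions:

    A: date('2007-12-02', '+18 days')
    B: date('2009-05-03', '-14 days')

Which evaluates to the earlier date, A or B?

A

A = 2007-12-20.
B = 2009-04-19.
A is earlier.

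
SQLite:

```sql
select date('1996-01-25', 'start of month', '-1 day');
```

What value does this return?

1995-12-31

`start of month` rewinds 1996-01-25 to 1996-01-01.
Going back 1 day from 1996-01-01 reaches 1995-12-31 (last day of December, 31 days).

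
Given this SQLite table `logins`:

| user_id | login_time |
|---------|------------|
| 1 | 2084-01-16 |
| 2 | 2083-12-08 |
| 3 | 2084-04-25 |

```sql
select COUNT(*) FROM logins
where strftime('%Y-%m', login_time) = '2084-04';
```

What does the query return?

Rows with year-month 2084-04: 2084-04-25 → 1.

1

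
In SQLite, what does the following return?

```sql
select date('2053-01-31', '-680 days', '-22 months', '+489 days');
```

Applying '-680 days' to 2053-01-31: counting 680 days back gives 2051-03-23.
Adding -22 months to 2051-03-23 gives 2049-05-23.
Applying '+489 days' to 2049-05-23: counting 489 days forward gives 2050-09-24.

2050-09-24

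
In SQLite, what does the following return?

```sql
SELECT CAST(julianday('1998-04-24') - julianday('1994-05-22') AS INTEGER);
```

9 days remain in May 1994 after the 22nd (31 − 22).
Full months from June 1994 through March 1998 contribute their day counts.
Then 24 days into April 1998.
Total: 9 + 30 + 31 + 31 + 30 + 31 + 30 + 31 + 31 + 28 + 31 + 30 + 31 + 30 + 31 + 31 + 30 + 31 + 30 + 31 + 31 + 29 + 31 + 30 + 31 + 30 + 31 + 31 + 30 + 31 + 30 + 31 + 31 + 28 + 31 + 30 + 31 + 30 + 31 + 31 + 30 + 31 + 30 + 31 + 31 + 28 + 31 + 24 = 1433.

1433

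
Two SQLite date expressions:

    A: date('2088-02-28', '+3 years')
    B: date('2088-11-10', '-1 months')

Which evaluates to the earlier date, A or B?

B

A = 2091-02-28.
B = 2088-10-10.
B is earlier.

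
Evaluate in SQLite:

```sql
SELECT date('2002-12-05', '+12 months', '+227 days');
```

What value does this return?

2004-07-19

Adding +12 months to 2002-12-05 gives 2003-12-05.
Applying '+227 days' to 2003-12-05: counting 227 days forward gives 2004-07-19.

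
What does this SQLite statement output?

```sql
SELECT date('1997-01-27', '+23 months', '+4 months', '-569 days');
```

1997-10-05

Adding +23 months to 1997-01-27 gives 1998-12-27.
Adding +4 months to 1998-12-27 gives 1999-04-27.
Applying '-569 days' to 1999-04-27: counting 569 days back gives 1997-10-05.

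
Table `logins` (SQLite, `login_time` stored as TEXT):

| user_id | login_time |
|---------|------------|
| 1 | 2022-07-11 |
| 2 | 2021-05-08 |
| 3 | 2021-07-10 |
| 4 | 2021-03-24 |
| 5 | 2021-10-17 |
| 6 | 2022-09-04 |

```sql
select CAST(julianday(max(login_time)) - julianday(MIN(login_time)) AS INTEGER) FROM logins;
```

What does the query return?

529

MIN = 2021-03-24, MAX = 2022-09-04.
7 days remain in March 2021 after the 24th (31 − 24).
Full months from April 2021 through August 2022 contribute their day counts.
Then 4 days into September 2022.
Total: 7 + 30 + 31 + 30 + 31 + 31 + 30 + 31 + 30 + 31 + 31 + 28 + 31 + 30 + 31 + 30 + 31 + 31 + 4 = 529.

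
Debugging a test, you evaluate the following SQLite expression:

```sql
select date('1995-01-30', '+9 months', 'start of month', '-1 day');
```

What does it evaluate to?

1995-09-30

Adding +9 months to 1995-01-30 gives 1995-10-30.
`start of month` rewinds 1995-10-30 to 1995-10-01.
Going back 1 day from 1995-10-01 reaches 1995-09-30 (last day of September, 30 days).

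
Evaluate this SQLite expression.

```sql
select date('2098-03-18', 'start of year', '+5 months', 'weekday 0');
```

`start of year` rewinds 2098-03-18 to 2098-01-01.
Adding +5 months to 2098-01-01 gives 2098-06-01.
`weekday 0` advances to the next Sunday; 2098-06-01 is already a Sunday, so it stays at 2098-06-01.

2098-06-01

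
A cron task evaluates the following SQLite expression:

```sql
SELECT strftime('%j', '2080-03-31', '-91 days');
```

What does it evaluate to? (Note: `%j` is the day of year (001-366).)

365

First apply '-91 days': 2080-03-31 → 2079-12-31.
Day-of-year for 2079-12-31: days since 2079-01-01 inclusive = 365, zero-padded to 365.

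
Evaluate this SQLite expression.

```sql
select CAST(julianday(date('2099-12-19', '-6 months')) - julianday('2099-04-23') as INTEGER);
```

Adding -6 months to 2099-12-19 gives 2099-06-19.
7 days remain in April 2099 after the 23rd (30 − 23).
May 2099: 31 days.
Then 19 days into June 2099.
Total: 7 + 31 + 19 = 57.

57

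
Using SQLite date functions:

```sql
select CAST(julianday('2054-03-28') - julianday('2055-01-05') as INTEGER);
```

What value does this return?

-283

3 days remain in March 2054 after the 28th (31 − 28).
Full months from April 2054 through December 2054 contribute their day counts.
Then 5 days into January 2055.
Total: 3 + 30 + 31 + 30 + 31 + 31 + 30 + 31 + 30 + 31 + 5 = 283.
The subtraction is earlier − later, so the result is −283 → -283.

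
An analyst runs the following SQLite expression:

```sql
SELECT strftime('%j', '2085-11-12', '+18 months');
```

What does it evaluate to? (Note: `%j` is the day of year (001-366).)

132

First apply '+18 months': 2085-11-12 → 2087-05-12.
Day-of-year for 2087-05-12: days since 2087-01-01 inclusive = 132, zero-padded to 132.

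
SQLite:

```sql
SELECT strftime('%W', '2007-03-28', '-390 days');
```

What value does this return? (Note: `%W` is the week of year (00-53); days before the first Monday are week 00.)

09

First apply '-390 days': 2007-03-28 → 2006-03-03.
2006-03-03 is a Friday. SQLite's %W counts Mondays since the year started; the result is 09.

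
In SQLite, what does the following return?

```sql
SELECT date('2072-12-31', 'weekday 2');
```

`weekday 2` advances to the next Tuesday; 2072-12-31 is a Saturday, so it moves forward to 2073-01-03.

2073-01-03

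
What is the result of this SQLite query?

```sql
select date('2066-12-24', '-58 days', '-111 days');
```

Applying '-58 days' to 2066-12-24: counting 58 days back gives 2066-10-27.
Applying '-111 days' to 2066-10-27: counting 111 days back gives 2066-07-08.

2066-07-08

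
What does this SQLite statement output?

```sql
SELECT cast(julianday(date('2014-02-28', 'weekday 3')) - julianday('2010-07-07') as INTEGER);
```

`weekday 3` advances to the next Wednesday; 2014-02-28 is a Friday, so it moves forward to 2014-03-05.
24 days remain in July 2010 after the 7th (31 − 7).
Full months from August 2010 through February 2014 contribute their day counts.
Then 5 days into March 2014.
Total: 24 + 31 + 30 + 31 + 30 + 31 + 31 + 28 + 31 + 30 + 31 + 30 + 31 + 31 + 30 + 31 + 30 + 31 + 31 + 29 + 31 + 30 + 31 + 30 + 31 + 31 + 30 + 31 + 30 + 31 + 31 + 28 + 31 + 30 + 31 + 30 + 31 + 31 + 30 + 31 + 30 + 31 + 31 + 28 + 5 = 1337.

1337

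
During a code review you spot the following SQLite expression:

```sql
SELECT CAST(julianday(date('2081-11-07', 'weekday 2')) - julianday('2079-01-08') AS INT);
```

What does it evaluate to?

1038

`weekday 2` advances to the next Tuesday; 2081-11-07 is a Friday, so it moves forward to 2081-11-11.
23 days remain in January 2079 after the 8th (31 − 8).
Full months from February 2079 through October 2081 contribute their day counts.
Then 11 days into November 2081.
Total: 23 + 28 + 31 + 30 + 31 + 30 + 31 + 31 + 30 + 31 + 30 + 31 + 31 + 29 + 31 + 30 + 31 + 30 + 31 + 31 + 30 + 31 + 30 + 31 + 31 + 28 + 31 + 30 + 31 + 30 + 31 + 31 + 30 + 31 + 11 = 1038.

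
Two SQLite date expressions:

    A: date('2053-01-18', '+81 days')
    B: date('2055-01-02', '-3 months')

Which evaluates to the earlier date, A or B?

A = 2053-04-09.
B = 2054-10-02.
A is earlier.

A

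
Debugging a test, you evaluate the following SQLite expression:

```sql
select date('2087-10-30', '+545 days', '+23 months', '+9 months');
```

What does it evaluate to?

Applying '+545 days' to 2087-10-30: counting 545 days forward gives 2089-04-27.
Adding +23 months to 2089-04-27 gives 2091-03-27.
Adding +9 months to 2091-03-27 gives 2091-12-27.

2091-12-27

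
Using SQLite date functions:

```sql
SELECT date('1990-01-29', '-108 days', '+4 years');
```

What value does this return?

1993-10-13

Applying '-108 days' to 1990-01-29: counting 108 days back gives 1989-10-13.
Adding +4 years to 1989-10-13 gives 1993-10-13.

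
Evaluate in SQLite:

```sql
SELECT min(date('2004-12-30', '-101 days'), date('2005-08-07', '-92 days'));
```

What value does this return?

date('2004-12-30', '-101 days') → 2004-09-20.
date('2005-08-07', '-92 days') → 2005-05-07.
Earlier of the two is 2004-09-20.

2004-09-20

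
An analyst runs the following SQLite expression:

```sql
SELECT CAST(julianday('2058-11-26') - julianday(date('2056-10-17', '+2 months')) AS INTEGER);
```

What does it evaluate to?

709

Adding +2 months to 2056-10-17 gives 2056-12-17.
14 days remain in December 2056 after the 17th (31 − 17).
Full months from January 2057 through October 2058 contribute their day counts.
Then 26 days into November 2058.
Total: 14 + 31 + 28 + 31 + 30 + 31 + 30 + 31 + 31 + 30 + 31 + 30 + 31 + 31 + 28 + 31 + 30 + 31 + 30 + 31 + 31 + 30 + 31 + 26 = 709.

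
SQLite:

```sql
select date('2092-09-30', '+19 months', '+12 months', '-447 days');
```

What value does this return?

2094-02-07

Adding +19 months to 2092-09-30 gives 2094-04-30.
Adding +12 months to 2094-04-30 gives 2095-04-30.
Applying '-447 days' to 2095-04-30: counting 447 days back gives 2094-02-07.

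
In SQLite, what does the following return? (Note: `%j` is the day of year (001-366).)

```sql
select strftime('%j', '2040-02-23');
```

Day-of-year for 2040-02-23: days since 2040-01-01 inclusive = 54, zero-padded to 054.

054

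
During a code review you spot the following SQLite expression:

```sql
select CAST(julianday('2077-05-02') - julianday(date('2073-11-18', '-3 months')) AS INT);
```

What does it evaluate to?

Adding -3 months to 2073-11-18 gives 2073-08-18.
13 days remain in August 2073 after the 18th (31 − 18).
Full months from September 2073 through April 2077 contribute their day counts.
Then 2 days into May 2077.
Total: 13 + 30 + 31 + 30 + 31 + 31 + 28 + 31 + 30 + 31 + 30 + 31 + 31 + 30 + 31 + 30 + 31 + 31 + 28 + 31 + 30 + 31 + 30 + 31 + 31 + 30 + 31 + 30 + 31 + 31 + 29 + 31 + 30 + 31 + 30 + 31 + 31 + 30 + 31 + 30 + 31 + 31 + 28 + 31 + 30 + 2 = 1353.

1353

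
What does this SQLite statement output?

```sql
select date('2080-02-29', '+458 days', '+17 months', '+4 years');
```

2086-11-01

Applying '+458 days' to 2080-02-29: counting 458 days forward gives 2081-06-01.
Adding +17 months to 2081-06-01 gives 2082-11-01.
Adding +4 years to 2082-11-01 gives 2086-11-01.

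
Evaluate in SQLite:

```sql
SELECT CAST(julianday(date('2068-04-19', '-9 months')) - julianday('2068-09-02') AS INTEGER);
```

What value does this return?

-411

Adding -9 months to 2068-04-19 gives 2067-07-19.
12 days remain in July 2067 after the 19th (31 − 19).
Full months from August 2067 through August 2068 contribute their day counts.
Then 2 days into September 2068.
Total: 12 + 31 + 30 + 31 + 30 + 31 + 31 + 29 + 31 + 30 + 31 + 30 + 31 + 31 + 2 = 411.
The subtraction is earlier − later, so the result is −411 → -411.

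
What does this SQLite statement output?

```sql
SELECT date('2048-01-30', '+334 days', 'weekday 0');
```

2049-01-03

Applying '+334 days' to 2048-01-30: counting 334 days forward gives 2048-12-29.
`weekday 0` advances to the next Sunday; 2048-12-29 is a Tuesday, so it moves forward to 2049-01-03.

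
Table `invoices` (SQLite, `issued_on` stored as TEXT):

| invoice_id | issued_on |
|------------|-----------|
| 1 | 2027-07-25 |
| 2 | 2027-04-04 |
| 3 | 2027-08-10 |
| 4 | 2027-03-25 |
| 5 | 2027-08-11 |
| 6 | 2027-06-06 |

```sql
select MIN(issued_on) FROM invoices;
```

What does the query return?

2027-03-25

MIN over {2027-03-25, 2027-04-04, 2027-06-06, 2027-07-25, 2027-08-10, 2027-08-11}.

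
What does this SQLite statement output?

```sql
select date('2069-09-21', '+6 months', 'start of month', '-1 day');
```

2070-02-28

Adding +6 months to 2069-09-21 gives 2070-03-21.
`start of month` rewinds 2070-03-21 to 2070-03-01.
Going back 1 day from 2070-03-01 reaches 2070-02-28 (last day of February, 28 days).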